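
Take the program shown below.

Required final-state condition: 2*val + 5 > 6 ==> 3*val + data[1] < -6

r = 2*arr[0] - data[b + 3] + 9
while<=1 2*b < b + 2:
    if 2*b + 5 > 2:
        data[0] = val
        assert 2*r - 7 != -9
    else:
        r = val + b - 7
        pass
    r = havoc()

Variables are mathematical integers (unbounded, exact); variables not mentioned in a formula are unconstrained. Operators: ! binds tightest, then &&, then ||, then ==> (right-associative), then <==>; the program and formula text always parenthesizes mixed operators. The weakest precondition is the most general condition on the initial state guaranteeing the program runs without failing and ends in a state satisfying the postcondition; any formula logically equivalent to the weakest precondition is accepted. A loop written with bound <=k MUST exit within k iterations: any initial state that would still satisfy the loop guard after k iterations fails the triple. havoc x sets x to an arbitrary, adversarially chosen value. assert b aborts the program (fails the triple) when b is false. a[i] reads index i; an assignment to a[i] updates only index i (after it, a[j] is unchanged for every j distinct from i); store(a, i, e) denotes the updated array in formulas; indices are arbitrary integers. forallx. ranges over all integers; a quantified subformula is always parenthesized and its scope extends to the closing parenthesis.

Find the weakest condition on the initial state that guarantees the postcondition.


Working backward. After the program, the postcondition 2*val + 5 > 6 ==> 3*val + data[1] < -6 must hold; in canonical form it is 2*val > 1 ==> data[1] + 3*val < -6.
Before the loop (bound <=1), unroll the exhaustion recursion (WP_0 = exit-now case; WP_j = one more guarded iteration, up to j = 1):
  WP_0: (!(b < 2)) && (2*val > 1 ==> data[1] + 3*val < -6)
  WP_1: (b < 2 ==> ((2*b > -3 ==> (2*r != -2 && (!(b < 2)) && (2*val > 1 ==> data[1] + 3*val < -6))) && ((!(2*b > -3)) ==> ((!(b < 2)) && (2*val > 1 ==> data[1] + 3*val < -6))))) && ((!(b < 2)) ==> (2*val > 1 ==> data[1] + 3*val < -6))
So before the loop: (b < 2 ==> ((2*b > -3 ==> (2*r != -2 && (!(b < 2)) && (2*val > 1 ==> data[1] + 3*val < -6))) && ((!(2*b > -3)) ==> ((!(b < 2)) && (2*val > 1 ==> data[1] + 3*val < -6))))) && ((!(b < 2)) ==> (2*val > 1 ==> data[1] + 3*val < -6))
Before r := 2*arr[0] - data[b + 3] + 9: (b < 2 ==> ((2*b > -3 ==> (4*arr[0] != 2*data[b + 3] - 20 && (!(b < 2)) && (2*val > 1 ==> data[1] + 3*val < -6))) && ((!(2*b > -3)) ==> ((!(b < 2)) && (2*val > 1 ==> data[1] + 3*val < -6))))) && ((!(b < 2)) ==> (2*val > 1 ==> data[1] + 3*val < -6))
Answer: WP = (b < 2 ==> ((2*b > -3 ==> (4*arr[0] != 2*data[b + 3] - 20 && (!(b < 2)) && (2*val > 1 ==> data[1] + 3*val < -6))) && ((!(2*b > -3)) ==> ((!(b < 2)) && (2*val > 1 ==> data[1] + 3*val < -6))))) && ((!(b < 2)) ==> (2*val > 1 ==> data[1] + 3*val < -6))


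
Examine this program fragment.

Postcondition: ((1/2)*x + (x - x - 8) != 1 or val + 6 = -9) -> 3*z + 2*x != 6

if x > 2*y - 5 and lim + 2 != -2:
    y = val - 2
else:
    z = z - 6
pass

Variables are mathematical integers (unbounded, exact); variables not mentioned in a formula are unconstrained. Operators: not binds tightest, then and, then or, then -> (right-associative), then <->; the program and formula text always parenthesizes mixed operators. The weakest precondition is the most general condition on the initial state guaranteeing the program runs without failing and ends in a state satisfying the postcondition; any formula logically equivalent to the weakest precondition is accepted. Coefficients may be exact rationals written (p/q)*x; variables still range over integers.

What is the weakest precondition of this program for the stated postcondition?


Working backward. After the program, the postcondition ((1/2)*x + (x - x - 8) != 1 or val + 6 = -9) -> 3*z + 2*x != 6 must hold; in canonical form it is ((1/2)*x != 9 or val = -15) -> 2*x + 3*z != 6.
Before skip: ((1/2)*x != 9 or val = -15) -> 2*x + 3*z != 6
Then branch requires ((1/2)*x != 9 or val = -15) -> 2*x + 3*z != 6; else branch requires ((1/2)*x != 9 or val = -15) -> 2*x + 3*z != 24.
Before the if: ((x > 2*y - 5 and lim != -4) -> (((1/2)*x != 9 or val = -15) -> 2*x + 3*z != 6)) and ((not (x > 2*y - 5 and lim != -4)) -> (((1/2)*x != 9 or val = -15) -> 2*x + 3*z != 24))
Answer: WP = ((x > 2*y - 5 and lim != -4) -> (((1/2)*x != 9 or val = -15) -> 2*x + 3*z != 6)) and ((not (x > 2*y - 5 and lim != -4)) -> (((1/2)*x != 9 or val = -15) -> 2*x + 3*z != 24))


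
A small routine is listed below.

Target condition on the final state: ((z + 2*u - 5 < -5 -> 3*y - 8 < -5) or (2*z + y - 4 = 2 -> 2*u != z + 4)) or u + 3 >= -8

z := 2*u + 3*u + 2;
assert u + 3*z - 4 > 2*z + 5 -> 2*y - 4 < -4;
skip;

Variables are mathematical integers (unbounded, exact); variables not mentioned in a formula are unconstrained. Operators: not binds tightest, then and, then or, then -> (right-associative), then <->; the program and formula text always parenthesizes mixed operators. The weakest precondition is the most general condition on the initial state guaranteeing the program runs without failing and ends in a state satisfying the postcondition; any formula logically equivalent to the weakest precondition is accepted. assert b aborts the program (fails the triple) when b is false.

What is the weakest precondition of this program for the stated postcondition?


Working backward. After the program, the postcondition ((z + 2*u - 5 < -5 -> 3*y - 8 < -5) or (2*z + y - 4 = 2 -> 2*u != z + 4)) or u + 3 >= -8 must hold; in canonical form it is (2*u + z < 0 -> 3*y < 3) or (y + 2*z = 6 -> 2*u != z + 4) or u >= -11.
Before skip: (2*u + z < 0 -> 3*y < 3) or (y + 2*z = 6 -> 2*u != z + 4) or u >= -11
Before assert u + 3*z - 4 > 2*z + 5 -> 2*y - 4 < -4: (u + z > 9 -> 2*y < 0) and ((2*u + z < 0 -> 3*y < 3) or (y + 2*z = 6 -> 2*u != z + 4) or u >= -11)
Before z := 2*u + 3*u + 2: (6*u > 7 -> 2*y < 0) and ((7*u < -2 -> 3*y < 3) or (10*u + y = 2 -> 3*u != -6) or u >= -11)
Answer: WP = (6*u > 7 -> 2*y < 0) and ((7*u < -2 -> 3*y < 3) or (10*u + y = 2 -> 3*u != -6) or u >= -11)


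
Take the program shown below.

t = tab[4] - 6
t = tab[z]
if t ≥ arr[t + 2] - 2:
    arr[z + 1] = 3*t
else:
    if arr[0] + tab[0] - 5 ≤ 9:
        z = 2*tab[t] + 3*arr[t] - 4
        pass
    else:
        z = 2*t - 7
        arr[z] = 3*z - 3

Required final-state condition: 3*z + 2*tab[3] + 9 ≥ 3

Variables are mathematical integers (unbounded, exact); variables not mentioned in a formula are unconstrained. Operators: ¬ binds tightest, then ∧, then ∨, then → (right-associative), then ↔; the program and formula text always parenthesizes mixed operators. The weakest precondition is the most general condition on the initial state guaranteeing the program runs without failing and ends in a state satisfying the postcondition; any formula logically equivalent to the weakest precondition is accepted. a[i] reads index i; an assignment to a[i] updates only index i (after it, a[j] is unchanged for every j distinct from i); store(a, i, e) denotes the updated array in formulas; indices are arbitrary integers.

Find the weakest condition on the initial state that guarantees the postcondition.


Working backward. After the program, the postcondition 3*z + 2*tab[3] + 9 ≥ 3 must hold; in canonical form it is 2*tab[3] + 3*z ≥ -6.
Then branch requires 2*tab[3] + 3*z ≥ -6; else branch requires (arr[0] + tab[0] ≤ 14 → 9*arr[t] + 2*tab[3] + 6*tab[t] ≥ 6) ∧ ((¬(arr[0] + tab[0] ≤ 14)) → 2*tab[3] + 6*t ≥ 15).
Before the if: (t ≥ arr[t + 2] - 2 → 2*tab[3] + 3*z ≥ -6) ∧ ((¬(t ≥ arr[t + 2] - 2)) → ((arr[0] + tab[0] ≤ 14 → 9*arr[t] + 2*tab[3] + 6*tab[t] ≥ 6) ∧ ((¬(arr[0] + tab[0] ≤ 14)) → 2*tab[3] + 6*t ≥ 15)))
Before t := tab[z]: (tab[z] ≥ arr[tab[z] + 2] - 2 → 2*tab[3] + 3*z ≥ -6) ∧ ((¬(tab[z] ≥ arr[tab[z] + 2] - 2)) → ((arr[0] + tab[0] ≤ 14 → 9*arr[tab[z]] + 2*tab[3] + 6*tab[tab[z]] ≥ 6) ∧ ((¬(arr[0] + tab[0] ≤ 14)) → 2*tab[3] + 6*tab[z] ≥ 15)))
Before t := tab[4] - 6: (tab[z] ≥ arr[tab[z] + 2] - 2 → 2*tab[3] + 3*z ≥ -6) ∧ ((¬(tab[z] ≥ arr[tab[z] + 2] - 2)) → ((arr[0] + tab[0] ≤ 14 → 9*arr[tab[z]] + 2*tab[3] + 6*tab[tab[z]] ≥ 6) ∧ ((¬(arr[0] + tab[0] ≤ 14)) → 2*tab[3] + 6*tab[z] ≥ 15)))
Answer: WP = (tab[z] ≥ arr[tab[z] + 2] - 2 → 2*tab[3] + 3*z ≥ -6) ∧ ((¬(tab[z] ≥ arr[tab[z] + 2] - 2)) → ((arr[0] + tab[0] ≤ 14 → 9*arr[tab[z]] + 2*tab[3] + 6*tab[tab[z]] ≥ 6) ∧ ((¬(arr[0] + tab[0] ≤ 14)) → 2*tab[3] + 6*tab[z] ≥ 15)))


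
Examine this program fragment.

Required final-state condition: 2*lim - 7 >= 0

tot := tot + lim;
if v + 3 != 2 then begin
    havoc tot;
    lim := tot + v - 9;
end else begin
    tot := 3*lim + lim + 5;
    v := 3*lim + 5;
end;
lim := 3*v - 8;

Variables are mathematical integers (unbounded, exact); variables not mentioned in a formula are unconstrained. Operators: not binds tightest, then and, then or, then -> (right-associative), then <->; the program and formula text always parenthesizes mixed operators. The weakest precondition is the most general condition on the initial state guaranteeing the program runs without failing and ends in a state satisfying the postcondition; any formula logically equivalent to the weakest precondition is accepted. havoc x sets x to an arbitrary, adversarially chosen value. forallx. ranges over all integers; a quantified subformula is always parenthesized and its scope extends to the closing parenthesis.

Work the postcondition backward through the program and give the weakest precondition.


Working backward. After the program, the postcondition 2*lim - 7 >= 0 must hold; in canonical form it is 2*lim >= 7.
Before lim := 3*v - 8: 6*v >= 23
Then branch requires 6*v >= 23; else branch requires 18*lim >= -7.
Before the if: (v != -1 -> 6*v >= 23) and ((not (v != -1)) -> 18*lim >= -7)
Before tot := tot + lim: (v != -1 -> 6*v >= 23) and ((not (v != -1)) -> 18*lim >= -7)
Answer: WP = (v != -1 -> 6*v >= 23) and ((not (v != -1)) -> 18*lim >= -7)


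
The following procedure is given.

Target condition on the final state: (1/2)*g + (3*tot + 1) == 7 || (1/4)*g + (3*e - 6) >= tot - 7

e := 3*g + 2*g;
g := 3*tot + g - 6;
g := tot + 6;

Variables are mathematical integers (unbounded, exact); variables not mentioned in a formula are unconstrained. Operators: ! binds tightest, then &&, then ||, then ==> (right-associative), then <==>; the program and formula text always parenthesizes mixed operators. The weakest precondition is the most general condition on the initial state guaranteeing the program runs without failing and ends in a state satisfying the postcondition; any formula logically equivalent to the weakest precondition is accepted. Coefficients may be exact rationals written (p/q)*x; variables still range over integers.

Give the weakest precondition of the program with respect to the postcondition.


Working backward. After the program, the postcondition (1/2)*g + (3*tot + 1) == 7 || (1/4)*g + (3*e - 6) >= tot - 7 must hold; in canonical form it is (1/2)*g + 3*tot == 6 || 3*e + (1/4)*g >= tot - 1.
Before g := tot + 6: (7/2)*tot == 3 || 3*e >= (3/4)*tot - 5/2
Before g := 3*tot + g - 6: (7/2)*tot == 3 || 3*e >= (3/4)*tot - 5/2
Before e := 3*g + 2*g: (7/2)*tot == 3 || 15*g >= (3/4)*tot - 5/2
Answer: WP = (7/2)*tot == 3 || 15*g >= (3/4)*tot - 5/2


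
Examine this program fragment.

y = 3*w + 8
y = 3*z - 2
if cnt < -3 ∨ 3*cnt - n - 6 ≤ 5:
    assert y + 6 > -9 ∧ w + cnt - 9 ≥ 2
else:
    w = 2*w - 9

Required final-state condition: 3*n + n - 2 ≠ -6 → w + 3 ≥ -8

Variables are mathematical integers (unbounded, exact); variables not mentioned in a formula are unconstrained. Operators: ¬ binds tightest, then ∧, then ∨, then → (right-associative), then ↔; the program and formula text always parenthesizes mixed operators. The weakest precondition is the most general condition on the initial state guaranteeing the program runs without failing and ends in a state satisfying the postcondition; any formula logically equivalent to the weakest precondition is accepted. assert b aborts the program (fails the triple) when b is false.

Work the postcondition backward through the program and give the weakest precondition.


Working backward. After the program, the postcondition 3*n + n - 2 ≠ -6 → w + 3 ≥ -8 must hold; in canonical form it is 4*n ≠ -4 → w ≥ -11.
Then branch requires y > -15 ∧ cnt + w ≥ 11 ∧ (4*n ≠ -4 → w ≥ -11); else branch requires 4*n ≠ -4 → 2*w ≥ -2.
Before the if: ((cnt < -3 ∨ 3*cnt ≤ n + 11) → (y > -15 ∧ cnt + w ≥ 11 ∧ (4*n ≠ -4 → w ≥ -11))) ∧ ((¬(cnt < -3 ∨ 3*cnt ≤ n + 11)) → (4*n ≠ -4 → 2*w ≥ -2))
Before y := 3*z - 2: ((cnt < -3 ∨ 3*cnt ≤ n + 11) → (3*z > -13 ∧ cnt + w ≥ 11 ∧ (4*n ≠ -4 → w ≥ -11))) ∧ ((¬(cnt < -3 ∨ 3*cnt ≤ n + 11)) → (4*n ≠ -4 → 2*w ≥ -2))
Before y := 3*w + 8: ((cnt < -3 ∨ 3*cnt ≤ n + 11) → (3*z > -13 ∧ cnt + w ≥ 11 ∧ (4*n ≠ -4 → w ≥ -11))) ∧ ((¬(cnt < -3 ∨ 3*cnt ≤ n + 11)) → (4*n ≠ -4 → 2*w ≥ -2))
Answer: WP = ((cnt < -3 ∨ 3*cnt ≤ n + 11) → (3*z > -13 ∧ cnt + w ≥ 11 ∧ (4*n ≠ -4 → w ≥ -11))) ∧ ((¬(cnt < -3 ∨ 3*cnt ≤ n + 11)) → (4*n ≠ -4 → 2*w ≥ -2))


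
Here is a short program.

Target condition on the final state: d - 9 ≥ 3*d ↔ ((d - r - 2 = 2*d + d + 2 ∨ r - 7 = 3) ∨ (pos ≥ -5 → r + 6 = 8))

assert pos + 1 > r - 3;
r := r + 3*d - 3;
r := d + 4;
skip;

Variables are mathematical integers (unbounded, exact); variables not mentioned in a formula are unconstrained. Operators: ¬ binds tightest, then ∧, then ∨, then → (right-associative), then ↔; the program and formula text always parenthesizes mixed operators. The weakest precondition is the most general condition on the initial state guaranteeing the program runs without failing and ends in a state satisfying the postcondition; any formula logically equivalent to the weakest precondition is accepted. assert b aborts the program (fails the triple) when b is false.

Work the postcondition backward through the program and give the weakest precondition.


Working backward. After the program, the postcondition d - 9 ≥ 3*d ↔ ((d - r - 2 = 2*d + d + 2 ∨ r - 7 = 3) ∨ (pos ≥ -5 → r + 6 = 8)) must hold; in canonical form it is 2*d ≤ -9 ↔ (2*d + r = -4 ∨ r = 10 ∨ (pos ≥ -5 → r = 2)).
Before skip: 2*d ≤ -9 ↔ (2*d + r = -4 ∨ r = 10 ∨ (pos ≥ -5 → r = 2))
Before r := d + 4: 2*d ≤ -9 ↔ (3*d = -8 ∨ d = 6 ∨ (pos ≥ -5 → d = -2))
Before r := r + 3*d - 3: 2*d ≤ -9 ↔ (3*d = -8 ∨ d = 6 ∨ (pos ≥ -5 → d = -2))
Before assert pos + 1 > r - 3: pos > r - 4 ∧ (2*d ≤ -9 ↔ (3*d = -8 ∨ d = 6 ∨ (pos ≥ -5 → d = -2)))
Answer: WP = pos > r - 4 ∧ (2*d ≤ -9 ↔ (3*d = -8 ∨ d = 6 ∨ (pos ≥ -5 → d = -2)))


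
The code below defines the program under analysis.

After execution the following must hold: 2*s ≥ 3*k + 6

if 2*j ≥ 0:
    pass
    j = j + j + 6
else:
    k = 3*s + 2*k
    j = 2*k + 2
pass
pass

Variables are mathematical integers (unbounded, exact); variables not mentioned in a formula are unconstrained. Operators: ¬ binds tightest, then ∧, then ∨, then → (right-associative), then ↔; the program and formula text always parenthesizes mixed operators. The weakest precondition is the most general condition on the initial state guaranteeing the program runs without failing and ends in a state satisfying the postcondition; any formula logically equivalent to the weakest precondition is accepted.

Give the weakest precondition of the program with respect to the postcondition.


Working backward. After the program, 2*s ≥ 3*k + 6 must hold.
Before skip: 2*s ≥ 3*k + 6
Before skip: 2*s ≥ 3*k + 6
Then branch requires 2*s ≥ 3*k + 6; else branch requires 6*k + 7*s ≤ -6.
Before the if: (2*j ≥ 0 → 2*s ≥ 3*k + 6) ∧ ((¬(2*j ≥ 0)) → 6*k + 7*s ≤ -6)
Answer: WP = (2*j ≥ 0 → 2*s ≥ 3*k + 6) ∧ ((¬(2*j ≥ 0)) → 6*k + 7*s ≤ -6)


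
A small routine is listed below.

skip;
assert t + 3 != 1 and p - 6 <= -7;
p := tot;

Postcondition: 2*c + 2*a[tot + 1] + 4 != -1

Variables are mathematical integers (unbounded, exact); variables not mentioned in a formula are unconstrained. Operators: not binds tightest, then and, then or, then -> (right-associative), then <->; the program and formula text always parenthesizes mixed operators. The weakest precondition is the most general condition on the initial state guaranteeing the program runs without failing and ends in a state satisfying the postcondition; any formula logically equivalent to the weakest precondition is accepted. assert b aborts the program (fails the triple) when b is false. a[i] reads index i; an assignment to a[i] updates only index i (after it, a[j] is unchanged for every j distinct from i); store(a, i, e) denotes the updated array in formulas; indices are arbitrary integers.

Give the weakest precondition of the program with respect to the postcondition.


Working backward. After the program, the postcondition 2*c + 2*a[tot + 1] + 4 != -1 must hold; in canonical form it is 2*a[tot + 1] + 2*c != -5.
Before p := tot: 2*a[tot + 1] + 2*c != -5
Before assert t + 3 != 1 and p - 6 <= -7: t != -2 and p <= -1 and 2*a[tot + 1] + 2*c != -5
Before skip: t != -2 and p <= -1 and 2*a[tot + 1] + 2*c != -5
Answer: WP = t != -2 and p <= -1 and 2*a[tot + 1] + 2*c != -5


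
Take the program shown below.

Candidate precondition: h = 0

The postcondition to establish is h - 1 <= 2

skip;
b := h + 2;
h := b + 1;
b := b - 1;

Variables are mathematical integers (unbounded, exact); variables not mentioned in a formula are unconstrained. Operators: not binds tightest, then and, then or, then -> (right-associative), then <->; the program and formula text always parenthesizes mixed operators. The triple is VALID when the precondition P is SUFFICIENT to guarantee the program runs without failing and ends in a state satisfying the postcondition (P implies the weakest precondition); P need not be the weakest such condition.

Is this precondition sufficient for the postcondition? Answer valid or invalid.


Working backward. After the program, the postcondition h - 1 <= 2 must hold; in canonical form it is h <= 3.
Before b := b - 1: h <= 3
Before h := b + 1: b <= 2
Before b := h + 2: h <= 0
Before skip: h <= 0
The weakest precondition is h <= 0.
Check whether h = 0 implies it.
Every state satisfying the precondition satisfies the weakest precondition: the implication holds.
Answer: valid


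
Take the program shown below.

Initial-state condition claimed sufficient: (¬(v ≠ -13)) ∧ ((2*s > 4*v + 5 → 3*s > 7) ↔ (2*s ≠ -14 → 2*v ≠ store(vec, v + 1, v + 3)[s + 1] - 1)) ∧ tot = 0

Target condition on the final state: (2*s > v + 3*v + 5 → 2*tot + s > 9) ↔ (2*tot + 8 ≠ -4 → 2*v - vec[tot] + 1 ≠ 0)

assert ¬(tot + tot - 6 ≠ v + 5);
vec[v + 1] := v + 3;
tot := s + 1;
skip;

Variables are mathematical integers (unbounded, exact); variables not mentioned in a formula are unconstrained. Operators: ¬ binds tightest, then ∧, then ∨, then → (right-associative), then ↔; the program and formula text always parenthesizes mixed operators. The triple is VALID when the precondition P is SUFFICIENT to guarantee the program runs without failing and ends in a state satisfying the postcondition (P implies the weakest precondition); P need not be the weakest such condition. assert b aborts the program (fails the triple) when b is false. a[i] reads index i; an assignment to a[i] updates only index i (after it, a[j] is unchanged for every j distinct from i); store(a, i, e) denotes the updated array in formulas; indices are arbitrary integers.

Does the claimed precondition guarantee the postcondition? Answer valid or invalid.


Working backward. After the program, the postcondition (2*s > v + 3*v + 5 → 2*tot + s > 9) ↔ (2*tot + 8 ≠ -4 → 2*v - vec[tot] + 1 ≠ 0) must hold; in canonical form it is (2*s > 4*v + 5 → s + 2*tot > 9) ↔ (2*tot ≠ -12 → 2*v ≠ vec[tot] - 1).
Before skip: (2*s > 4*v + 5 → s + 2*tot > 9) ↔ (2*tot ≠ -12 → 2*v ≠ vec[tot] - 1)
Before tot := s + 1: (2*s > 4*v + 5 → 3*s > 7) ↔ (2*s ≠ -14 → 2*v ≠ vec[s + 1] - 1)
Before vec[v + 1] := v + 3: (2*s > 4*v + 5 → 3*s > 7) ↔ (2*s ≠ -14 → 2*v ≠ store(vec, v + 1, v + 3)[s + 1] - 1)
Before assert ¬(tot + tot - 6 ≠ v + 5): (¬(2*tot ≠ v + 11)) ∧ ((2*s > 4*v + 5 → 3*s > 7) ↔ (2*s ≠ -14 → 2*v ≠ store(vec, v + 1, v + 3)[s + 1] - 1))
The weakest precondition is (¬(2*tot ≠ v + 11)) ∧ ((2*s > 4*v + 5 → 3*s > 7) ↔ (2*s ≠ -14 → 2*v ≠ store(vec, v + 1, v + 3)[s + 1] - 1)).
Check whether (¬(v ≠ -13)) ∧ ((2*s > 4*v + 5 → 3*s > 7) ↔ (2*s ≠ -14 → 2*v ≠ store(vec, v + 1, v + 3)[s + 1] - 1)) ∧ tot = 0 implies it.
Countermodel: at the initial state s = -14, tot = 0, v = -13, vec = {[-13] = -25, [-12] = 2, elsewhere 2}, the precondition holds but the weakest precondition fails.
Answer: invalid


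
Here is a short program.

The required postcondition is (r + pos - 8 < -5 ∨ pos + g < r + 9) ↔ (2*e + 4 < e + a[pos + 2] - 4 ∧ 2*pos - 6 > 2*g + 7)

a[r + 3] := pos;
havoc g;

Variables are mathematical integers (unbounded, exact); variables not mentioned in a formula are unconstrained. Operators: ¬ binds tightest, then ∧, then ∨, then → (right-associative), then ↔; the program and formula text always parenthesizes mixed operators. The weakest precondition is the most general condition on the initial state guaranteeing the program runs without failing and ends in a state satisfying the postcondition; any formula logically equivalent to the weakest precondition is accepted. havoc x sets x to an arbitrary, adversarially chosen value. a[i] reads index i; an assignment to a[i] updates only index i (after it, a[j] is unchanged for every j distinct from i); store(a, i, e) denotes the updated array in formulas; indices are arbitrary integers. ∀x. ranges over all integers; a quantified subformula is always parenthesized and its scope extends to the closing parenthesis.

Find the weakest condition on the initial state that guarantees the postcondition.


Working backward. After the program, the postcondition (r + pos - 8 < -5 ∨ pos + g < r + 9) ↔ (2*e + 4 < e + a[pos + 2] - 4 ∧ 2*pos - 6 > 2*g + 7) must hold; in canonical form it is (pos + r < 3 ∨ g + pos < r + 9) ↔ (e < a[pos + 2] - 8 ∧ 2*pos > 2*g + 13).
Before havoc g: ∀g_1. ((pos + r < 3 ∨ g_1 + pos < r + 9) ↔ (e < a[pos + 2] - 8 ∧ 2*pos > 2*g_1 + 13))
Before a[r + 3] := pos: ∀g_1. ((pos + r < 3 ∨ g_1 + pos < r + 9) ↔ (e < store(a, r + 3, pos)[pos + 2] - 8 ∧ 2*pos > 2*g_1 + 13))
Answer: WP = ∀g_1. ((pos + r < 3 ∨ g_1 + pos < r + 9) ↔ (e < store(a, r + 3, pos)[pos + 2] - 8 ∧ 2*pos > 2*g_1 + 13))


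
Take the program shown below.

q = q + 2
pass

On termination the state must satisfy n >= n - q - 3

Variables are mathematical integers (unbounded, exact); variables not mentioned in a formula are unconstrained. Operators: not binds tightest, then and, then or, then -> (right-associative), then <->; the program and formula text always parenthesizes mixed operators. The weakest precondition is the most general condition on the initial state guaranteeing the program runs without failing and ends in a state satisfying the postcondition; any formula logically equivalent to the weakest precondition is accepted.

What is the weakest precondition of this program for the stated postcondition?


Working backward. After the program, the postcondition n >= n - q - 3 must hold; in canonical form it is q >= -3.
Before skip: q >= -3
Before q := q + 2: q >= -5
Answer: WP = q >= -5


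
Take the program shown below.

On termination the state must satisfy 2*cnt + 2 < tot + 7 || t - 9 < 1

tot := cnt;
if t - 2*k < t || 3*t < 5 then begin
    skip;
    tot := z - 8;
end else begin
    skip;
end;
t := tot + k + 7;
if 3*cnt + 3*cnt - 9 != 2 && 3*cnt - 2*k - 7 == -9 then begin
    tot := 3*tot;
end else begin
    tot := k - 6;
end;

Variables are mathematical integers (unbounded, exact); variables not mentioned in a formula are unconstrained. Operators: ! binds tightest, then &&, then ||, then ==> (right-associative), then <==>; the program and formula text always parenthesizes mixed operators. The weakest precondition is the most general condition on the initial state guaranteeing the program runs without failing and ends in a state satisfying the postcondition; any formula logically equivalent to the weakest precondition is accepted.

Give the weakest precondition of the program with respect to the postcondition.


Working backward. After the program, the postcondition 2*cnt + 2 < tot + 7 || t - 9 < 1 must hold; in canonical form it is 2*cnt < tot + 5 || t < 10.
Then branch requires 2*cnt < 3*tot + 5 || t < 10; else branch requires 2*cnt < k - 1 || t < 10.
Before the if: ((6*cnt != 11 && 3*cnt == 2*k - 2) ==> (2*cnt < 3*tot + 5 || t < 10)) && ((!(6*cnt != 11 && 3*cnt == 2*k - 2)) ==> (2*cnt < k - 1 || t < 10))
Before t := tot + k + 7: ((6*cnt != 11 && 3*cnt == 2*k - 2) ==> (2*cnt < 3*tot + 5 || k + tot < 3)) && ((!(6*cnt != 11 && 3*cnt == 2*k - 2)) ==> (2*cnt < k - 1 || k + tot < 3))
Then branch requires ((6*cnt != 11 && 3*cnt == 2*k - 2) ==> (2*cnt < 3*z - 19 || k + z < 11)) && ((!(6*cnt != 11 && 3*cnt == 2*k - 2)) ==> (2*cnt < k - 1 || k + z < 11)); else branch requires ((6*cnt != 11 && 3*cnt == 2*k - 2) ==> (2*cnt < 3*tot + 5 || k + tot < 3)) && ((!(6*cnt != 11 && 3*cnt == 2*k - 2)) ==> (2*cnt < k - 1 || k + tot < 3)).
Before the if: ((2*k > 0 || 3*t < 5) ==> (((6*cnt != 11 && 3*cnt == 2*k - 2) ==> (2*cnt < 3*z - 19 || k + z < 11)) && ((!(6*cnt != 11 && 3*cnt == 2*k - 2)) ==> (2*cnt < k - 1 || k + z < 11)))) && ((!(2*k > 0 || 3*t < 5)) ==> (((6*cnt != 11 && 3*cnt == 2*k - 2) ==> (2*cnt < 3*tot + 5 || k + tot < 3)) && ((!(6*cnt != 11 && 3*cnt == 2*k - 2)) ==> (2*cnt < k - 1 || k + tot < 3))))
Before tot := cnt: ((2*k > 0 || 3*t < 5) ==> (((6*cnt != 11 && 3*cnt == 2*k - 2) ==> (2*cnt < 3*z - 19 || k + z < 11)) && ((!(6*cnt != 11 && 3*cnt == 2*k - 2)) ==> (2*cnt < k - 1 || k + z < 11)))) && ((!(2*k > 0 || 3*t < 5)) ==> (((6*cnt != 11 && 3*cnt == 2*k - 2) ==> (cnt > -5 || cnt + k < 3)) && ((!(6*cnt != 11 && 3*cnt == 2*k - 2)) ==> (2*cnt < k - 1 || cnt + k < 3))))
Answer: WP = ((2*k > 0 || 3*t < 5) ==> (((6*cnt != 11 && 3*cnt == 2*k - 2) ==> (2*cnt < 3*z - 19 || k + z < 11)) && ((!(6*cnt != 11 && 3*cnt == 2*k - 2)) ==> (2*cnt < k - 1 || k + z < 11)))) && ((!(2*k > 0 || 3*t < 5)) ==> (((6*cnt != 11 && 3*cnt == 2*k - 2) ==> (cnt > -5 || cnt + k < 3)) && ((!(6*cnt != 11 && 3*cnt == 2*k - 2)) ==> (2*cnt < k - 1 || cnt + k < 3))))


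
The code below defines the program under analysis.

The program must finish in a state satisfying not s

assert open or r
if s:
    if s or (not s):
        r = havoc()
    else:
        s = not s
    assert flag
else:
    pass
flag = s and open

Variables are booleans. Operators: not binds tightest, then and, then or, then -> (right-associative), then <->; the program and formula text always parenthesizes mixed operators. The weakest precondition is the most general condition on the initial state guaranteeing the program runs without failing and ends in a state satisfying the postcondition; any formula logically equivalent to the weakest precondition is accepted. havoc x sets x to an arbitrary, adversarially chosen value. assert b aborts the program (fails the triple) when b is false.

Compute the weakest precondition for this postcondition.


Working backward. After the program, not s must hold.
Before flag := s and open: not s
Then branch requires flag and (not s); else branch requires not s.
Before the if: s -> (flag and (not s))
Before assert open or r: (open or r) and (s -> (flag and (not s)))
Answer: WP = (open or r) and (s -> (flag and (not s)))


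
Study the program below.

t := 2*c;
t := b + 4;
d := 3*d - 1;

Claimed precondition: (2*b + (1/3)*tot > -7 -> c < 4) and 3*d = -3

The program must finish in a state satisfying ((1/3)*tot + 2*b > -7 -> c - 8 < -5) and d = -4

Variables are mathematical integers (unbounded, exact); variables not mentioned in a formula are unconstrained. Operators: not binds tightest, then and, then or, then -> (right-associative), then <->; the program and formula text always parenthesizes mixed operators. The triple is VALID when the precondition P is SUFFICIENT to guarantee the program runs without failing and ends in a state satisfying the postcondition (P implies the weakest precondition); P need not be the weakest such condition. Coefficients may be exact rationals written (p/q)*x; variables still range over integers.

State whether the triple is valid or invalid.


Working backward. After the program, the postcondition ((1/3)*tot + 2*b > -7 -> c - 8 < -5) and d = -4 must hold; in canonical form it is (2*b + (1/3)*tot > -7 -> c < 3) and d = -4.
Before d := 3*d - 1: (2*b + (1/3)*tot > -7 -> c < 3) and 3*d = -3
Before t := b + 4: (2*b + (1/3)*tot > -7 -> c < 3) and 3*d = -3
Before t := 2*c: (2*b + (1/3)*tot > -7 -> c < 3) and 3*d = -3
The weakest precondition is (2*b + (1/3)*tot > -7 -> c < 3) and 3*d = -3.
Check whether (2*b + (1/3)*tot > -7 -> c < 4) and 3*d = -3 implies it.
Countermodel: at the initial state b = 0, c = 3, d = -1, tot = -20, the precondition holds but the weakest precondition fails.
Answer: invalid


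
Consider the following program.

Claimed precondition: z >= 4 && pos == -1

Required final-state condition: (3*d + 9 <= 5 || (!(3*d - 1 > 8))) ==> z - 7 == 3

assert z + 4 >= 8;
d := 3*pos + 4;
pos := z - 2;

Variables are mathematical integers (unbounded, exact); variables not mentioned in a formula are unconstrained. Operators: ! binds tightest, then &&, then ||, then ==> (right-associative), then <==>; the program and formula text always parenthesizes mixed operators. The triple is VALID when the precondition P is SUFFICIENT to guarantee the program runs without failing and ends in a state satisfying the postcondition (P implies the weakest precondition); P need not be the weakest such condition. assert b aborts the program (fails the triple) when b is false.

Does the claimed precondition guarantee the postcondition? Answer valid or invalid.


Working backward. After the program, the postcondition (3*d + 9 <= 5 || (!(3*d - 1 > 8))) ==> z - 7 == 3 must hold; in canonical form it is (3*d <= -4 || (!(3*d > 9))) ==> z == 10.
Before pos := z - 2: (3*d <= -4 || (!(3*d > 9))) ==> z == 10
Before d := 3*pos + 4: (9*pos <= -16 || (!(9*pos > -3))) ==> z == 10
Before assert z + 4 >= 8: z >= 4 && ((9*pos <= -16 || (!(9*pos > -3))) ==> z == 10)
The weakest precondition is z >= 4 && ((9*pos <= -16 || (!(9*pos > -3))) ==> z == 10).
Check whether z >= 4 && pos == -1 implies it.
Countermodel: at the initial state pos = -1, z = 11, the precondition holds but the weakest precondition fails.
Answer: invalid


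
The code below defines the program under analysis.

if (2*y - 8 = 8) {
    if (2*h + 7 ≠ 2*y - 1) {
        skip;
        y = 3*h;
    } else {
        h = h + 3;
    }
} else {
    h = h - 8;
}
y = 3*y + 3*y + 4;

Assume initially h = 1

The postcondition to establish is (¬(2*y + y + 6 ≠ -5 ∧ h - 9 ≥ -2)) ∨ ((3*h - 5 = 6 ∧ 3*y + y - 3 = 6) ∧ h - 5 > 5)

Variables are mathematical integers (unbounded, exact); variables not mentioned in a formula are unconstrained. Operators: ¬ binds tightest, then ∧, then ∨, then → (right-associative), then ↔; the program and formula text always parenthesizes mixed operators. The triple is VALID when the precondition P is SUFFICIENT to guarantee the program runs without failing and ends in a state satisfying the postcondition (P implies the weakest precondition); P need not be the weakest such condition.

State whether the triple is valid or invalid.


Working backward. After the program, the postcondition (¬(2*y + y + 6 ≠ -5 ∧ h - 9 ≥ -2)) ∨ ((3*h - 5 = 6 ∧ 3*y + y - 3 = 6) ∧ h - 5 > 5) must hold; in canonical form it is (¬(3*y ≠ -11 ∧ h ≥ 7)) ∨ (3*h = 11 ∧ 4*y = 9 ∧ h > 10).
Before y := 3*y + 3*y + 4: (¬(18*y ≠ -23 ∧ h ≥ 7)) ∨ (3*h = 11 ∧ 24*y = -7 ∧ h > 10)
Then branch requires (2*h ≠ 2*y - 8 → ((¬(54*h ≠ -23 ∧ h ≥ 7)) ∨ (3*h = 11 ∧ 72*h = -7 ∧ h > 10))) ∧ ((¬(2*h ≠ 2*y - 8)) → ((¬(18*y ≠ -23 ∧ h ≥ 4)) ∨ (3*h = 2 ∧ 24*y = -7 ∧ h > 7))); else branch requires (¬(18*y ≠ -23 ∧ h ≥ 15)) ∨ (3*h = 35 ∧ 24*y = -7 ∧ h > 18).
Before the if: (2*y = 16 → ((2*h ≠ 2*y - 8 → ((¬(54*h ≠ -23 ∧ h ≥ 7)) ∨ (3*h = 11 ∧ 72*h = -7 ∧ h > 10))) ∧ ((¬(2*h ≠ 2*y - 8)) → ((¬(18*y ≠ -23 ∧ h ≥ 4)) ∨ (3*h = 2 ∧ 24*y = -7 ∧ h > 7))))) ∧ ((¬(2*y = 16)) → ((¬(18*y ≠ -23 ∧ h ≥ 15)) ∨ (3*h = 35 ∧ 24*y = -7 ∧ h > 18)))
The weakest precondition is (2*y = 16 → ((2*h ≠ 2*y - 8 → ((¬(54*h ≠ -23 ∧ h ≥ 7)) ∨ (3*h = 11 ∧ 72*h = -7 ∧ h > 10))) ∧ ((¬(2*h ≠ 2*y - 8)) → ((¬(18*y ≠ -23 ∧ h ≥ 4)) ∨ (3*h = 2 ∧ 24*y = -7 ∧ h > 7))))) ∧ ((¬(2*y = 16)) → ((¬(18*y ≠ -23 ∧ h ≥ 15)) ∨ (3*h = 35 ∧ 24*y = -7 ∧ h > 18))).
Check whether h = 1 implies it.
Every state satisfying the precondition satisfies the weakest precondition: the implication holds.
Answer: valid


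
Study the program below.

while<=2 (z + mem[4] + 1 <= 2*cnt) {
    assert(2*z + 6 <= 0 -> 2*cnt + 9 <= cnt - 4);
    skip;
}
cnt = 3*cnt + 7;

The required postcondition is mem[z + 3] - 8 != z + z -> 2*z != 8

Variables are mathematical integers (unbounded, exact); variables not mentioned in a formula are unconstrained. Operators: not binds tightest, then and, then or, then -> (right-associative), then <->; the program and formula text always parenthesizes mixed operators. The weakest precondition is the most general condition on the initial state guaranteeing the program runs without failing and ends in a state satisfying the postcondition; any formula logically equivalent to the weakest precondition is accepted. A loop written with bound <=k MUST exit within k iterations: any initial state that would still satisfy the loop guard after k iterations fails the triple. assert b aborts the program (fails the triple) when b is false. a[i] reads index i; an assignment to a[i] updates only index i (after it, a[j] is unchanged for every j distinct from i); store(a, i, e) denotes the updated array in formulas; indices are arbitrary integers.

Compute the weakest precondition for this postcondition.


Working backward. After the program, the postcondition mem[z + 3] - 8 != z + z -> 2*z != 8 must hold; in canonical form it is mem[z + 3] != 2*z + 8 -> 2*z != 8.
Before cnt := 3*cnt + 7: mem[z + 3] != 2*z + 8 -> 2*z != 8
Before the loop (bound <=2), unroll the exhaustion recursion (WP_0 = exit-now case; WP_j = one more guarded iteration, up to j = 2):
  WP_0: (not (mem[4] + z <= 2*cnt - 1)) and (mem[z + 3] != 2*z + 8 -> 2*z != 8)
  WP_1: (mem[4] + z <= 2*cnt - 1 -> ((2*z <= -6 -> cnt <= -13) and (not (mem[4] + z <= 2*cnt - 1)) and (mem[z + 3] != 2*z + 8 -> 2*z != 8))) and ((not (mem[4] + z <= 2*cnt - 1)) -> (mem[z + 3] != 2*z + 8 -> 2*z != 8))
  WP_2: (mem[4] + z <= 2*cnt - 1 -> ((2*z <= -6 -> cnt <= -13) and (mem[4] + z <= 2*cnt - 1 -> ((2*z <= -6 -> cnt <= -13) and (not (mem[4] + z <= 2*cnt - 1)) and (mem[z + 3] != 2*z + 8 -> 2*z != 8))) and ((not (mem[4] + z <= 2*cnt - 1)) -> (mem[z + 3] != 2*z + 8 -> 2*z != 8)))) and ((not (mem[4] + z <= 2*cnt - 1)) -> (mem[z + 3] != 2*z + 8 -> 2*z != 8))
So before the loop: (mem[4] + z <= 2*cnt - 1 -> ((2*z <= -6 -> cnt <= -13) and (mem[4] + z <= 2*cnt - 1 -> ((2*z <= -6 -> cnt <= -13) and (not (mem[4] + z <= 2*cnt - 1)) and (mem[z + 3] != 2*z + 8 -> 2*z != 8))) and ((not (mem[4] + z <= 2*cnt - 1)) -> (mem[z + 3] != 2*z + 8 -> 2*z != 8)))) and ((not (mem[4] + z <= 2*cnt - 1)) -> (mem[z + 3] != 2*z + 8 -> 2*z != 8))
Answer: WP = (mem[4] + z <= 2*cnt - 1 -> ((2*z <= -6 -> cnt <= -13) and (mem[4] + z <= 2*cnt - 1 -> ((2*z <= -6 -> cnt <= -13) and (not (mem[4] + z <= 2*cnt - 1)) and (mem[z + 3] != 2*z + 8 -> 2*z != 8))) and ((not (mem[4] + z <= 2*cnt - 1)) -> (mem[z + 3] != 2*z + 8 -> 2*z != 8)))) and ((not (mem[4] + z <= 2*cnt - 1)) -> (mem[z + 3] != 2*z + 8 -> 2*z != 8))


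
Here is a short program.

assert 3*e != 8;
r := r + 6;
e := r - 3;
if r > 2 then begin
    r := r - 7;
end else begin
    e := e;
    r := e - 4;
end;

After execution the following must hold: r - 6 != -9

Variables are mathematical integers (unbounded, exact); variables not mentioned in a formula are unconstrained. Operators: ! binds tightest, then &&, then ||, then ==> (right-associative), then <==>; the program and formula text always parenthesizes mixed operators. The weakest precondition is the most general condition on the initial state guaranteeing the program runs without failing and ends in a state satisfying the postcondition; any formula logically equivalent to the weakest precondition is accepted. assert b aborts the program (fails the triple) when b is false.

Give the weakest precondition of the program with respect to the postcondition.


Working backward. After the program, the postcondition r - 6 != -9 must hold; in canonical form it is r != -3.
Then branch requires r != 4; else branch requires e != 1.
Before the if: (r > 2 ==> r != 4) && ((!(r > 2)) ==> e != 1)
Before e := r - 3: (r > 2 ==> r != 4) && ((!(r > 2)) ==> r != 4)
Before r := r + 6: (r > -4 ==> r != -2) && ((!(r > -4)) ==> r != -2)
Before assert 3*e != 8: 3*e != 8 && (r > -4 ==> r != -2) && ((!(r > -4)) ==> r != -2)
Answer: WP = 3*e != 8 && (r > -4 ==> r != -2) && ((!(r > -4)) ==> r != -2)


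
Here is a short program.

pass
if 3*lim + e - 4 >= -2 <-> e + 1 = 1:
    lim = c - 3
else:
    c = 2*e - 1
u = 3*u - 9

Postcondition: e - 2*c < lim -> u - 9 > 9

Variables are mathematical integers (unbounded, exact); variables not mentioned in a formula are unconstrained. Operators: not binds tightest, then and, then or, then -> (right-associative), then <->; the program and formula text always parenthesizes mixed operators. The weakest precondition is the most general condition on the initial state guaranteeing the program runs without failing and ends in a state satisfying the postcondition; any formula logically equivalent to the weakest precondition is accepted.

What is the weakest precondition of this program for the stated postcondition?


Working backward. After the program, the postcondition e - 2*c < lim -> u - 9 > 9 must hold; in canonical form it is e < 2*c + lim -> u > 18.
Before u := 3*u - 9: e < 2*c + lim -> 3*u > 27
Then branch requires e < 3*c - 3 -> 3*u > 27; else branch requires 3*e + lim > 2 -> 3*u > 27.
Before the if: ((e + 3*lim >= 2 <-> e = 0) -> (e < 3*c - 3 -> 3*u > 27)) and ((not (e + 3*lim >= 2 <-> e = 0)) -> (3*e + lim > 2 -> 3*u > 27))
Before skip: ((e + 3*lim >= 2 <-> e = 0) -> (e < 3*c - 3 -> 3*u > 27)) and ((not (e + 3*lim >= 2 <-> e = 0)) -> (3*e + lim > 2 -> 3*u > 27))
Answer: WP = ((e + 3*lim >= 2 <-> e = 0) -> (e < 3*c - 3 -> 3*u > 27)) and ((not (e + 3*lim >= 2 <-> e = 0)) -> (3*e + lim > 2 -> 3*u > 27))


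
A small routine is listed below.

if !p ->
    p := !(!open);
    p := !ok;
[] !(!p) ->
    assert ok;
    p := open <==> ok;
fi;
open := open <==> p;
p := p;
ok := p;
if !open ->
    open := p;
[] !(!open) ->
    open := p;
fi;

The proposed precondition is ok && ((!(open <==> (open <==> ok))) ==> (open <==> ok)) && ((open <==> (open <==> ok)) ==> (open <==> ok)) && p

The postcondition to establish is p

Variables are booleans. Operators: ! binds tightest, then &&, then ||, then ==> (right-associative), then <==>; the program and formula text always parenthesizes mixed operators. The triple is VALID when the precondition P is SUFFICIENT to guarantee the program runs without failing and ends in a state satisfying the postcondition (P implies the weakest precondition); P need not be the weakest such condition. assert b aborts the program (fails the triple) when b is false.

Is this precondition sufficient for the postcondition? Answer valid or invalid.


Working backward. After the program, p must hold.
Then branch requires p; else branch requires p.
Before the if: ((!open) ==> p) && (open ==> p)
Before ok := p: ((!open) ==> p) && (open ==> p)
Before p := p: ((!open) ==> p) && (open ==> p)
Before open := open <==> p: ((!(open <==> p)) ==> p) && ((open <==> p) ==> p)
Then branch requires ((!(open <==> (!ok))) ==> (!ok)) && ((open <==> (!ok)) ==> (!ok)); else branch requires ok && ((!(open <==> (open <==> ok))) ==> (open <==> ok)) && ((open <==> (open <==> ok)) ==> (open <==> ok)).
Before the if: ((!p) ==> (((!(open <==> (!ok))) ==> (!ok)) && ((open <==> (!ok)) ==> (!ok)))) && (p ==> (ok && ((!(open <==> (open <==> ok))) ==> (open <==> ok)) && ((open <==> (open <==> ok)) ==> (open <==> ok))))
The weakest precondition is ((!p) ==> (((!(open <==> (!ok))) ==> (!ok)) && ((open <==> (!ok)) ==> (!ok)))) && (p ==> (ok && ((!(open <==> (open <==> ok))) ==> (open <==> ok)) && ((open <==> (open <==> ok)) ==> (open <==> ok)))).
Check whether ok && ((!(open <==> (open <==> ok))) ==> (open <==> ok)) && ((open <==> (open <==> ok)) ==> (open <==> ok)) && p implies it.
Every state satisfying the precondition satisfies the weakest precondition: the implication holds.
Answer: valid
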